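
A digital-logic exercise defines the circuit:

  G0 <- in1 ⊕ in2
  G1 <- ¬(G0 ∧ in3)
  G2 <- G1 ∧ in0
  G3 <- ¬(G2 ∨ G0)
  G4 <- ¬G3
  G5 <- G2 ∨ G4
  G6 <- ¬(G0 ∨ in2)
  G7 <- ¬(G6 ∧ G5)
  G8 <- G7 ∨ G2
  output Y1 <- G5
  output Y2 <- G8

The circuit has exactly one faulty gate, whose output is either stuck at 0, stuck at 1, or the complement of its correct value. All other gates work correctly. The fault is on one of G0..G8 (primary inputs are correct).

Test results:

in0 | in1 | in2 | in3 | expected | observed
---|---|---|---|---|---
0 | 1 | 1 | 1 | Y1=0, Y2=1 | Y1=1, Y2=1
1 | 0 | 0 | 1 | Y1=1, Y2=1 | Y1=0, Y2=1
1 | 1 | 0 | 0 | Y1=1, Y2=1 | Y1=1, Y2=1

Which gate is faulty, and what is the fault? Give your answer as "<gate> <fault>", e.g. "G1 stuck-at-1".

G2 inverted output

Fault-free values for test 1 (in0=0, in1=1, in2=1, in3=1): G0=0, G1=1, G2=0, G3=1, G4=0, G5=0, G6=0, G7=1, G8=1, giving Y1=0, Y2=1. Observed Y1=1, Y2=1.
Test 1: faults giving observed Y1=1, Y2=1 are {G0 stuck-at-1, G0 inverted output, G2 stuck-at-1, G2 inverted output, G3 stuck-at-0, G3 inverted output, G4 stuck-at-1, G4 inverted output, G5 stuck-at-1, G5 inverted output}.
Test 2 (in0=1, in1=0, in2=0, in3=1): fault-free G0=0, G1=1, G2=1, G3=0, G4=1, G5=1, G6=1, G7=0, G8=1 → Y1=1, Y2=1; observed Y1=0, Y2=1. Eliminates G0 stuck-at-1, G0 inverted output, G2 stuck-at-1, G3 stuck-at-0, G3 inverted output, G4 stuck-at-1, G4 inverted output, G5 stuck-at-1.
Test 3 (in0=1, in1=1, in2=0, in3=0): fault-free G0=1, G1=1, G2=1, G3=0, G4=1, G5=1, G6=0, G7=1, G8=1 → Y1=1, Y2=1; observed Y1=1, Y2=1. Eliminates G5 inverted output.
Only G2 inverted output is consistent with every test.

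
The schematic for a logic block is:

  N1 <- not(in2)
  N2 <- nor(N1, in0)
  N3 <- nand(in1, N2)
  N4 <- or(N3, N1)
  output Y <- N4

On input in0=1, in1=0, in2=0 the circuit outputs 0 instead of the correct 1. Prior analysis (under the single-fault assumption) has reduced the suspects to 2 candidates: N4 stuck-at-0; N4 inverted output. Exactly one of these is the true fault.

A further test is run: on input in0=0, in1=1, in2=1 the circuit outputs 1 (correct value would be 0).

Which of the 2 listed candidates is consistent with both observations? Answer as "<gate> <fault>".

N4 inverted output

Evaluate each candidate on input in0=0, in1=1, in2=1:
  N4 stuck-at-0: N1=0, N2=1, N3=0, N4=0 [stuck-at-0] → 0 — eliminated
  N4 inverted output: N1=0, N2=1, N3=0, N4=1 [inverted output] → 1 — matches
Only N4 inverted output reproduces the observed 1.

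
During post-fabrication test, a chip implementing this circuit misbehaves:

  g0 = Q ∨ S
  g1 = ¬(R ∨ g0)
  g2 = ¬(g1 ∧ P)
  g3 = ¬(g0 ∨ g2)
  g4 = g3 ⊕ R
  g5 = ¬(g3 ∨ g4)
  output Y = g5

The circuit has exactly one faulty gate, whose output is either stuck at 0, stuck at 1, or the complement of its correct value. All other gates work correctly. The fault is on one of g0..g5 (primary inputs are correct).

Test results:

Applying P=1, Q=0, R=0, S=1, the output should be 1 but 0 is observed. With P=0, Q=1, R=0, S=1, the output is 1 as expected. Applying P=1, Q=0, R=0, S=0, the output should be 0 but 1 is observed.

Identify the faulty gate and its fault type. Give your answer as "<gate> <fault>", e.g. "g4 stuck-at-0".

g0 inverted output

Fault-free values for test 1 (P=1, Q=0, R=0, S=1): g0=1, g1=0, g2=1, g3=0, g4=0, g5=1, giving Y=1. Observed 0.
Test 1: faults giving observed 0 are {g0 stuck-at-0, g0 inverted output, g3 stuck-at-1, g3 inverted output, g4 stuck-at-1, g4 inverted output, g5 stuck-at-0, g5 inverted output}.
Test 2 (P=0, Q=1, R=0, S=1): fault-free g0=1, g1=0, g2=1, g3=0, g4=0, g5=1 → 1; observed 1. Eliminates g3 stuck-at-1, g3 inverted output, g4 stuck-at-1, g4 inverted output, g5 stuck-at-0, g5 inverted output.
Test 3 (P=1, Q=0, R=0, S=0): fault-free g0=0, g1=1, g2=0, g3=1, g4=1, g5=0 → 0; observed 1. Eliminates g0 stuck-at-0.
Only g0 inverted output is consistent with every test.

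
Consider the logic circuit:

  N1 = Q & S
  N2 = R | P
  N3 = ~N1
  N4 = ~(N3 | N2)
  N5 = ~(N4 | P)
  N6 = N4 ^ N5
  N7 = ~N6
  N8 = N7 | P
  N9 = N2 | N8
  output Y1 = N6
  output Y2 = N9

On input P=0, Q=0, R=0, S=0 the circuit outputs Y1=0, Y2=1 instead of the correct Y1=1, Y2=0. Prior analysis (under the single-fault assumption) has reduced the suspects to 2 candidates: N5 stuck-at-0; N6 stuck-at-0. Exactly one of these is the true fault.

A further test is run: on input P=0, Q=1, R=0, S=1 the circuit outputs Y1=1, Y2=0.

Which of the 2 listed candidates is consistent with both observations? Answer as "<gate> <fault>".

N5 stuck-at-0

Evaluate each candidate on input P=0, Q=1, R=0, S=1:
  N5 stuck-at-0: N1=1, N2=0, N3=0, N4=1, N5=0 [stuck-at-0], N6=1, N7=0, N8=0, N9=0 → Y1=1, Y2=0 — matches
  N6 stuck-at-0: N1=1, N2=0, N3=0, N4=1, N5=0, N6=0 [stuck-at-0], N7=1, N8=1, N9=1 → Y1=0, Y2=1 — eliminated
Only N5 stuck-at-0 reproduces the observed Y1=1, Y2=0.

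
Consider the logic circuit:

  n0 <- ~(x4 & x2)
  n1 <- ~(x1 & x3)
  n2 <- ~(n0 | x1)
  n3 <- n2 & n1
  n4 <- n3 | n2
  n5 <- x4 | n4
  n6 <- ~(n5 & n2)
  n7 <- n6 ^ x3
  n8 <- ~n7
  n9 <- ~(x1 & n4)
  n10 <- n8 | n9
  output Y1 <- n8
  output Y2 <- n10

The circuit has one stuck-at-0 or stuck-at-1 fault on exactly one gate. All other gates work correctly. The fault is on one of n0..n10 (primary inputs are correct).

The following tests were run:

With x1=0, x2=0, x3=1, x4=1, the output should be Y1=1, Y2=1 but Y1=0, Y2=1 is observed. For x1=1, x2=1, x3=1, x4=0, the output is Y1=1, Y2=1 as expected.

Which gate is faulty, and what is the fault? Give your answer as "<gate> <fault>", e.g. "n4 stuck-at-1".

n0 stuck-at-0

Fault-free values for test 1 (x1=0, x2=0, x3=1, x4=1): n0=1, n1=1, n2=0, n3=0, n4=0, n5=1, n6=1, n7=0, n8=1, n9=1, n10=1, giving Y1=1, Y2=1. Observed Y1=0, Y2=1.
Test 1: faults giving observed Y1=0, Y2=1 are {n0 stuck-at-0, n2 stuck-at-1, n6 stuck-at-0, n7 stuck-at-1, n8 stuck-at-0}.
Test 2 (x1=1, x2=1, x3=1, x4=0): fault-free n0=1, n1=0, n2=0, n3=0, n4=0, n5=0, n6=1, n7=0, n8=1, n9=1, n10=1 → Y1=1, Y2=1; observed Y1=1, Y2=1. Eliminates n2 stuck-at-1, n6 stuck-at-0, n7 stuck-at-1, n8 stuck-at-0.
Only n0 stuck-at-0 is consistent with every test.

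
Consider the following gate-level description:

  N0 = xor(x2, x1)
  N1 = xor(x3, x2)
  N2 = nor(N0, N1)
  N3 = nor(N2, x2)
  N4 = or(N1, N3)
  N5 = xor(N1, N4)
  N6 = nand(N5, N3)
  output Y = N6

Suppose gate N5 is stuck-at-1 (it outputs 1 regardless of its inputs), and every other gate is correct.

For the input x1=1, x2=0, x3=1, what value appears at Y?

Propagate with N5 forced: N0=1, N1=1, N2=0, N3=1, N4=1, N5=1 [stuck-at-1], N6=0.
So Y = 0. (Without the fault it would be 1.)

0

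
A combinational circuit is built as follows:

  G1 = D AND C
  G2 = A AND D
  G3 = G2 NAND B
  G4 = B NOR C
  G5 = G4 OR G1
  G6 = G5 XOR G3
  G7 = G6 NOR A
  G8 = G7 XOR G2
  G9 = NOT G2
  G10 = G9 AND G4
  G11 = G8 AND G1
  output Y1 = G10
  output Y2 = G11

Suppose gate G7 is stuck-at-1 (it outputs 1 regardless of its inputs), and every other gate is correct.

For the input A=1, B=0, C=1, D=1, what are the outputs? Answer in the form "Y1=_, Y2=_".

Y1=0, Y2=0

Propagate with G7 forced: G1=1, G2=1, G3=1, G4=0, G5=1, G6=0, G7=1 [stuck-at-1], G8=0, G9=0, G10=0, G11=0.
So the outputs are Y1=0, Y2=0. (Without the fault they would be Y1=0, Y2=1.)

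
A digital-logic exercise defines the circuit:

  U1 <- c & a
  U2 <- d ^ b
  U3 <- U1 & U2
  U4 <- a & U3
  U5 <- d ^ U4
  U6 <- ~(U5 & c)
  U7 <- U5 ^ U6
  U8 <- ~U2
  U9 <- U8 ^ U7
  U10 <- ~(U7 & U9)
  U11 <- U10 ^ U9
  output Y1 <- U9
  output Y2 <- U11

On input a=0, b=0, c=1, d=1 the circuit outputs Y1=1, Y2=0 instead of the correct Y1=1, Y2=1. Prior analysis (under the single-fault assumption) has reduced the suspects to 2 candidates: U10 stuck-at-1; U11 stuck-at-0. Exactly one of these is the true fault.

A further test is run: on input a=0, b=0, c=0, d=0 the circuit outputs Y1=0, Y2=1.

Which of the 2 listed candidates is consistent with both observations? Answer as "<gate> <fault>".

Evaluate each candidate on input a=0, b=0, c=0, d=0:
  U10 stuck-at-1: U1=0, U2=0, U3=0, U4=0, U5=0, U6=1, U7=1, U8=1, U9=0, U10=1 [stuck-at-1], U11=1 → Y1=0, Y2=1 — matches
  U11 stuck-at-0: U1=0, U2=0, U3=0, U4=0, U5=0, U6=1, U7=1, U8=1, U9=0, U10=1, U11=0 [stuck-at-0] → Y1=0, Y2=0 — eliminated
Only U10 stuck-at-1 reproduces the observed Y1=0, Y2=1.

U10 stuck-at-1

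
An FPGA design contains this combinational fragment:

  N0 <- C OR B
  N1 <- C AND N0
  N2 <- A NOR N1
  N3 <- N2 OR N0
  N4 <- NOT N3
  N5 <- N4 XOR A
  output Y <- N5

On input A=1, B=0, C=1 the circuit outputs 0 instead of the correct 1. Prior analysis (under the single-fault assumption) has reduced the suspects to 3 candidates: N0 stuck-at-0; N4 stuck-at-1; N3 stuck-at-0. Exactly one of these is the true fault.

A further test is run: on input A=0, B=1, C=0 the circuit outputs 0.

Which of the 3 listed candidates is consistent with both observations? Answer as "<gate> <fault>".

Evaluate each candidate on input A=0, B=1, C=0:
  N0 stuck-at-0: N0=0 [stuck-at-0], N1=0, N2=1, N3=1, N4=0, N5=0 → 0 — matches
  N4 stuck-at-1: N0=1, N1=0, N2=1, N3=1, N4=1 [stuck-at-1], N5=1 → 1 — eliminated
  N3 stuck-at-0: N0=1, N1=0, N2=1, N3=0 [stuck-at-0], N4=1, N5=1 → 1 — eliminated
Only N0 stuck-at-0 reproduces the observed 0.

N0 stuck-at-0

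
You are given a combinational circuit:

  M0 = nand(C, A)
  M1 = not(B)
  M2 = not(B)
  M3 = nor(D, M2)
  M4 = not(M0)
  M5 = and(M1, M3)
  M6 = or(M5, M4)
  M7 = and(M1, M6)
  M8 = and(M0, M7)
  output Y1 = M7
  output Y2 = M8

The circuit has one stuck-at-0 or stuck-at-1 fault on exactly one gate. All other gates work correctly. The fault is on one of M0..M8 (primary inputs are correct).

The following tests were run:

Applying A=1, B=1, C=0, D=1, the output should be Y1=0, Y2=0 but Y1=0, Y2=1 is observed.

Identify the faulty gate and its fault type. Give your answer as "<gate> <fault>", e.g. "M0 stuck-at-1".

M8 stuck-at-1

Fault-free values for test 1 (A=1, B=1, C=0, D=1): M0=1, M1=0, M2=0, M3=0, M4=0, M5=0, M6=0, M7=0, M8=0, giving Y1=0, Y2=0. Observed Y1=0, Y2=1.
Test 1: faults giving observed Y1=0, Y2=1 are {M8 stuck-at-1}.
Only M8 stuck-at-1 is consistent with every test.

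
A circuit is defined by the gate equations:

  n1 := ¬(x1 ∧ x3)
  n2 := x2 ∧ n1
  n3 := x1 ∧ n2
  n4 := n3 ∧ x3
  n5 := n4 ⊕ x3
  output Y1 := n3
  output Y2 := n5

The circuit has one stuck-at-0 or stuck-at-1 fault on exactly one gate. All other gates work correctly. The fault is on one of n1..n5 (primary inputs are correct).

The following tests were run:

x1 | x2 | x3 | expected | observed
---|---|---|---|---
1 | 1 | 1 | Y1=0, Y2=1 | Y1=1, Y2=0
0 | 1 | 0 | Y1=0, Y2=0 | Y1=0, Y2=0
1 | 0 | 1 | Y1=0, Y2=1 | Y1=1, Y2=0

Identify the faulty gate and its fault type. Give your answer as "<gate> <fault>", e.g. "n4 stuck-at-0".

n2 stuck-at-1

Fault-free values for test 1 (x1=1, x2=1, x3=1): n1=0, n2=0, n3=0, n4=0, n5=1, giving Y1=0, Y2=1. Observed Y1=1, Y2=0.
Test 1: faults giving observed Y1=1, Y2=0 are {n1 stuck-at-1, n2 stuck-at-1, n3 stuck-at-1}.
Test 2 (x1=0, x2=1, x3=0): fault-free n1=1, n2=1, n3=0, n4=0, n5=0 → Y1=0, Y2=0; observed Y1=0, Y2=0. Eliminates n3 stuck-at-1.
Test 3 (x1=1, x2=0, x3=1): fault-free n1=0, n2=0, n3=0, n4=0, n5=1 → Y1=0, Y2=1; observed Y1=1, Y2=0. Eliminates n1 stuck-at-1.
Only n2 stuck-at-1 is consistent with every test.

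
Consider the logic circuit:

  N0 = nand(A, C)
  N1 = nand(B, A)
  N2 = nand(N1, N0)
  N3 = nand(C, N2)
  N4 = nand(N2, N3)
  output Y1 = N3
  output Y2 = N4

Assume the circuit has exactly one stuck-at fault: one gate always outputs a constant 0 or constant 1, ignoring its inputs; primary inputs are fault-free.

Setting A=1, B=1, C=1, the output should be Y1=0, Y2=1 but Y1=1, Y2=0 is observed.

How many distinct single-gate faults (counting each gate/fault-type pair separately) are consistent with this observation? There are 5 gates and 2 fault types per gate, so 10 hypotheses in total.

1

Fault-free: N0=0, N1=0, N2=1, N3=0, N4=1 → Y1=0, Y2=1. Observed Y1=1, Y2=0.
  N0 stuck-at-0: output Y1=0, Y2=1 ✗
  N0 stuck-at-1: output Y1=0, Y2=1 ✗
  N1 stuck-at-0: output Y1=0, Y2=1 ✗
  N1 stuck-at-1: output Y1=0, Y2=1 ✗
  N2 stuck-at-0: output Y1=1, Y2=1 ✗
  N2 stuck-at-1: output Y1=0, Y2=1 ✗
  N3 stuck-at-0: output Y1=0, Y2=1 ✗
  N3 stuck-at-1: output Y1=1, Y2=0 ✓
  N4 stuck-at-0: output Y1=0, Y2=0 ✗
  N4 stuck-at-1: output Y1=0, Y2=1 ✗
Consistent faults: {N3 stuck-at-1} — 1 in all.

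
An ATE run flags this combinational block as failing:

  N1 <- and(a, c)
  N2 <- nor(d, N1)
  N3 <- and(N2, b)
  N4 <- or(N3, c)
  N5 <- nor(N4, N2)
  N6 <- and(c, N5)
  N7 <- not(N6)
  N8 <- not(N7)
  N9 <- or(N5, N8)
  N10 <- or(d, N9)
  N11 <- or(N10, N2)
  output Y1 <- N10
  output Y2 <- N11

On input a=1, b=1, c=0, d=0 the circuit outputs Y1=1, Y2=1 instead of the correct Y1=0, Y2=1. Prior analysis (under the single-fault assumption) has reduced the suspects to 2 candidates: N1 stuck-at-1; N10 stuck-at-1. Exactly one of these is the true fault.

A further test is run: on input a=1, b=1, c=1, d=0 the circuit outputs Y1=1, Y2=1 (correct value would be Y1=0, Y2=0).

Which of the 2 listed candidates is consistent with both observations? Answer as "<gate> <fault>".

Evaluate each candidate on input a=1, b=1, c=1, d=0:
  N1 stuck-at-1: N1=1 [stuck-at-1], N2=0, N3=0, N4=1, N5=0, N6=0, N7=1, N8=0, N9=0, N10=0, N11=0 → Y1=0, Y2=0 — eliminated
  N10 stuck-at-1: N1=1, N2=0, N3=0, N4=1, N5=0, N6=0, N7=1, N8=0, N9=0, N10=1 [stuck-at-1], N11=1 → Y1=1, Y2=1 — matches
Only N10 stuck-at-1 reproduces the observed Y1=1, Y2=1.

N10 stuck-at-1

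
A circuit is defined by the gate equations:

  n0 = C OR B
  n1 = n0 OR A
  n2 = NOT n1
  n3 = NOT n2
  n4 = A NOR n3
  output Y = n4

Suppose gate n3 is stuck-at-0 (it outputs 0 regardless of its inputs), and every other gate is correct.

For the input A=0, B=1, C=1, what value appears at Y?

1

Propagate with n3 forced: n0=1, n1=1, n2=0, n3=0 [stuck-at-0], n4=1.
So Y = 1. (Without the fault it would be 0.)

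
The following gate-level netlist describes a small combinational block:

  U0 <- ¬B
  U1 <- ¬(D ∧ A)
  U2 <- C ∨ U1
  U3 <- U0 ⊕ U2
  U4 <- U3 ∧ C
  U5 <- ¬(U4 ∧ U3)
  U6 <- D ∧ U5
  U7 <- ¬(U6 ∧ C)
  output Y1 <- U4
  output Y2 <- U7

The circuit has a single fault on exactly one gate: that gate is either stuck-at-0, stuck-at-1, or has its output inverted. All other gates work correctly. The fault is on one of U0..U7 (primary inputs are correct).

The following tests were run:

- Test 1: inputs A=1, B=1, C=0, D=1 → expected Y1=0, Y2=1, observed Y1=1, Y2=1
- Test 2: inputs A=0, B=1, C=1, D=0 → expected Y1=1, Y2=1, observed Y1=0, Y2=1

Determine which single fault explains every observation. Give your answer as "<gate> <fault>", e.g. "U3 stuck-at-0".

Fault-free values for test 1 (A=1, B=1, C=0, D=1): U0=0, U1=0, U2=0, U3=0, U4=0, U5=1, U6=1, U7=1, giving Y1=0, Y2=1. Observed Y1=1, Y2=1.
Test 1: faults giving observed Y1=1, Y2=1 are {U4 stuck-at-1, U4 inverted output}.
Test 2 (A=0, B=1, C=1, D=0): fault-free U0=0, U1=1, U2=1, U3=1, U4=1, U5=0, U6=0, U7=1 → Y1=1, Y2=1; observed Y1=0, Y2=1. Eliminates U4 stuck-at-1.
Only U4 inverted output is consistent with every test.

U4 inverted output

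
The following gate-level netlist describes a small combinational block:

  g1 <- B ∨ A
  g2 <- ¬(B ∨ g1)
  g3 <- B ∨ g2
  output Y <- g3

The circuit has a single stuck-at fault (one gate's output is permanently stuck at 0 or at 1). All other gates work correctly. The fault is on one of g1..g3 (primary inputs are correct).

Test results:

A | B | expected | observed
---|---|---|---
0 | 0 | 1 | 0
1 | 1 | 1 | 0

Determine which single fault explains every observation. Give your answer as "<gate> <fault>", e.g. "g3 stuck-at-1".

Fault-free values for test 1 (A=0, B=0): g1=0, g2=1, g3=1, giving Y=1. Observed 0.
Test 1: faults giving observed 0 are {g1 stuck-at-1, g2 stuck-at-0, g3 stuck-at-0}.
Test 2 (A=1, B=1): fault-free g1=1, g2=0, g3=1 → 1; observed 0. Eliminates g1 stuck-at-1, g2 stuck-at-0.
Only g3 stuck-at-0 is consistent with every test.

g3 stuck-at-0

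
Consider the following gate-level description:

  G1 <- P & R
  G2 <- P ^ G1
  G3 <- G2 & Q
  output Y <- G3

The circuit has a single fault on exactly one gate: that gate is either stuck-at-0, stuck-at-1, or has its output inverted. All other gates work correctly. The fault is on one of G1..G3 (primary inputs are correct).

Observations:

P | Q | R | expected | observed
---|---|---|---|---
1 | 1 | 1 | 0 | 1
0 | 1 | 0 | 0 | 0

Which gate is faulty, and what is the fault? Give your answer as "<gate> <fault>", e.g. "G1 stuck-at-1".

G1 stuck-at-0

Fault-free values for test 1 (P=1, Q=1, R=1): G1=1, G2=0, G3=0, giving Y=0. Observed 1.
Test 1: faults giving observed 1 are {G1 stuck-at-0, G1 inverted output, G2 stuck-at-1, G2 inverted output, G3 stuck-at-1, G3 inverted output}.
Test 2 (P=0, Q=1, R=0): fault-free G1=0, G2=0, G3=0 → 0; observed 0. Eliminates G1 inverted output, G2 stuck-at-1, G2 inverted output, G3 stuck-at-1, G3 inverted output.
Only G1 stuck-at-0 is consistent with every test.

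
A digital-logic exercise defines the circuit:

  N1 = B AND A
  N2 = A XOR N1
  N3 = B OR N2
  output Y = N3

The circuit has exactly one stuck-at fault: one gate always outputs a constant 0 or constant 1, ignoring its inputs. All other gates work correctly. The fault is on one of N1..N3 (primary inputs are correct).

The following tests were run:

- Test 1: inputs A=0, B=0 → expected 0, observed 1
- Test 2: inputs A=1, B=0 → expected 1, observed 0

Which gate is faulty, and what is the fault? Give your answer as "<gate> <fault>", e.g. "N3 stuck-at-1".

N1 stuck-at-1

Fault-free values for test 1 (A=0, B=0): N1=0, N2=0, N3=0, giving Y=0. Observed 1.
Test 1: faults giving observed 1 are {N1 stuck-at-1, N2 stuck-at-1, N3 stuck-at-1}.
Test 2 (A=1, B=0): fault-free N1=0, N2=1, N3=1 → 1; observed 0. Eliminates N2 stuck-at-1, N3 stuck-at-1.
Only N1 stuck-at-1 is consistent with every test.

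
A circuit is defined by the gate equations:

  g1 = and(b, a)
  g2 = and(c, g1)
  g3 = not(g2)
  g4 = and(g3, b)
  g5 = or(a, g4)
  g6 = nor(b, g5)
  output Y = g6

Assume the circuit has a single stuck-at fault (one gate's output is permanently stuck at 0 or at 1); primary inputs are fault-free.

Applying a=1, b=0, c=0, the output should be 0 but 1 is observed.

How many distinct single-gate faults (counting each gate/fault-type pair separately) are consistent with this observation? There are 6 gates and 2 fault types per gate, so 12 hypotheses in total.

Fault-free: g1=0, g2=0, g3=1, g4=0, g5=1, g6=0 → 0. Observed 1.
  g1 stuck-at-0: output 0 ✗
  g1 stuck-at-1: output 0 ✗
  g2 stuck-at-0: output 0 ✗
  g2 stuck-at-1: output 0 ✗
  g3 stuck-at-0: output 0 ✗
  g3 stuck-at-1: output 0 ✗
  g4 stuck-at-0: output 0 ✗
  g4 stuck-at-1: output 0 ✗
  g5 stuck-at-0: output 1 ✓
  g5 stuck-at-1: output 0 ✗
  g6 stuck-at-0: output 0 ✗
  g6 stuck-at-1: output 1 ✓
Consistent faults: {g5 stuck-at-0, g6 stuck-at-1} — 2 in all.

2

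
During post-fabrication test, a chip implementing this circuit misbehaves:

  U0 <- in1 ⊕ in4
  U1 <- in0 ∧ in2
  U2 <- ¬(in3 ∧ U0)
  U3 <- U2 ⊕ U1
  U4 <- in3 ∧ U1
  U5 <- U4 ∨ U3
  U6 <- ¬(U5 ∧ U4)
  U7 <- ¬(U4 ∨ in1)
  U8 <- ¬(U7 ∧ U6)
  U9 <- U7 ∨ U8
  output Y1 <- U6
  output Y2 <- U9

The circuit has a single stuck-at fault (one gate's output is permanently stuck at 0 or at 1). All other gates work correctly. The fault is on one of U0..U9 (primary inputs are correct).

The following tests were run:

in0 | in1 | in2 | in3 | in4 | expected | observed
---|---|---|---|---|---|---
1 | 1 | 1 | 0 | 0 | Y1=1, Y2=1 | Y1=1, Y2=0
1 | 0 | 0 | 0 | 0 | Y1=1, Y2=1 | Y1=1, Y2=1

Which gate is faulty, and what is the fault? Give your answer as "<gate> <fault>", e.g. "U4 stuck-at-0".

U8 stuck-at-0

Fault-free values for test 1 (in0=1, in1=1, in2=1, in3=0, in4=0): U0=1, U1=1, U2=1, U3=0, U4=0, U5=0, U6=1, U7=0, U8=1, U9=1, giving Y1=1, Y2=1. Observed Y1=1, Y2=0.
Test 1: faults giving observed Y1=1, Y2=0 are {U8 stuck-at-0, U9 stuck-at-0}.
Test 2 (in0=1, in1=0, in2=0, in3=0, in4=0): fault-free U0=0, U1=0, U2=1, U3=1, U4=0, U5=1, U6=1, U7=1, U8=0, U9=1 → Y1=1, Y2=1; observed Y1=1, Y2=1. Eliminates U9 stuck-at-0.
Only U8 stuck-at-0 is consistent with every test.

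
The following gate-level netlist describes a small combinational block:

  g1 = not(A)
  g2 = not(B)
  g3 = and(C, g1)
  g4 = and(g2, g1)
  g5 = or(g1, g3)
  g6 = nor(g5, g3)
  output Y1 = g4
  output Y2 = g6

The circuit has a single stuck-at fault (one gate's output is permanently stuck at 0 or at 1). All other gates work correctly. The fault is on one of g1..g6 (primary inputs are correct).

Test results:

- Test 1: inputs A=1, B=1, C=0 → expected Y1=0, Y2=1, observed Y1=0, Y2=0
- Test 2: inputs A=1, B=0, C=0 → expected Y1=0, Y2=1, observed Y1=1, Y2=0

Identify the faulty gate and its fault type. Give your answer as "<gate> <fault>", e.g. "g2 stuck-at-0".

Fault-free values for test 1 (A=1, B=1, C=0): g1=0, g2=0, g3=0, g4=0, g5=0, g6=1, giving Y1=0, Y2=1. Observed Y1=0, Y2=0.
Test 1: faults giving observed Y1=0, Y2=0 are {g1 stuck-at-1, g3 stuck-at-1, g5 stuck-at-1, g6 stuck-at-0}.
Test 2 (A=1, B=0, C=0): fault-free g1=0, g2=1, g3=0, g4=0, g5=0, g6=1 → Y1=0, Y2=1; observed Y1=1, Y2=0. Eliminates g3 stuck-at-1, g5 stuck-at-1, g6 stuck-at-0.
Only g1 stuck-at-1 is consistent with every test.

g1 stuck-at-1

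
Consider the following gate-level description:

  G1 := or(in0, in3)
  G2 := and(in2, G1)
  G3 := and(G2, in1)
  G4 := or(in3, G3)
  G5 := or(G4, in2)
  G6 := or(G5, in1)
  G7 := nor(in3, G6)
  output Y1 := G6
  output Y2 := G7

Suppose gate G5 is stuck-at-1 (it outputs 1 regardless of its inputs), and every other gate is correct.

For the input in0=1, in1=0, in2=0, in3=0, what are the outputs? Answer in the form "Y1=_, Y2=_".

Propagate with G5 forced: G1=1, G2=0, G3=0, G4=0, G5=1 [stuck-at-1], G6=1, G7=0.
So the outputs are Y1=1, Y2=0. (Without the fault they would be Y1=0, Y2=1.)

Y1=1, Y2=0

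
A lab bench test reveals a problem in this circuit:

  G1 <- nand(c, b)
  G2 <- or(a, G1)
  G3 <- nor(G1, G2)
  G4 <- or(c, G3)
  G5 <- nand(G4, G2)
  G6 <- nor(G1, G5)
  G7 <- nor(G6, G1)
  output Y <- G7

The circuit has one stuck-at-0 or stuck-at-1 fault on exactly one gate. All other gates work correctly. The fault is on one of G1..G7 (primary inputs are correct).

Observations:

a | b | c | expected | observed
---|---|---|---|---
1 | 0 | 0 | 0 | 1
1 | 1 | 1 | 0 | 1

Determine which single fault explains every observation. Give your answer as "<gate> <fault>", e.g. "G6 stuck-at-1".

G7 stuck-at-1

Fault-free values for test 1 (a=1, b=0, c=0): G1=1, G2=1, G3=0, G4=0, G5=1, G6=0, G7=0, giving Y=0. Observed 1.
Test 1: faults giving observed 1 are {G1 stuck-at-0, G7 stuck-at-1}.
Test 2 (a=1, b=1, c=1): fault-free G1=0, G2=1, G3=0, G4=1, G5=0, G6=1, G7=0 → 0; observed 1. Eliminates G1 stuck-at-0.
Only G7 stuck-at-1 is consistent with every test.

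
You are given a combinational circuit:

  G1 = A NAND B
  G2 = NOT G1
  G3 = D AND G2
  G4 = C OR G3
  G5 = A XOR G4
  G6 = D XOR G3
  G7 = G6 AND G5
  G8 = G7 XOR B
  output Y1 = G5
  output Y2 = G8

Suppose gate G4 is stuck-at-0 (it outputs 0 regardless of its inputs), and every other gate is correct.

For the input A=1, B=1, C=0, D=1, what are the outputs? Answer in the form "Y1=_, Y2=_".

Propagate with G4 forced: G1=0, G2=1, G3=1, G4=0 [stuck-at-0], G5=1, G6=0, G7=0, G8=1.
So the outputs are Y1=1, Y2=1. (Without the fault they would be Y1=0, Y2=1.)

Y1=1, Y2=1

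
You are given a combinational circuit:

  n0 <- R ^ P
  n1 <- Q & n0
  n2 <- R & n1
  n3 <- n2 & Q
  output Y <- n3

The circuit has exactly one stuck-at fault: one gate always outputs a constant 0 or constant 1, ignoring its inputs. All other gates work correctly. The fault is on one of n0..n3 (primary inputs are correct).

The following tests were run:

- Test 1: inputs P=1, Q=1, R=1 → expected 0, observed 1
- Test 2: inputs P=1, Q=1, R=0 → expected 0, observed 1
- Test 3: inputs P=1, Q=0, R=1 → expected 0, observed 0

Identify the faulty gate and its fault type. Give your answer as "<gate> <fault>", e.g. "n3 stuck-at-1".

n2 stuck-at-1

Fault-free values for test 1 (P=1, Q=1, R=1): n0=0, n1=0, n2=0, n3=0, giving Y=0. Observed 1.
Test 1: faults giving observed 1 are {n0 stuck-at-1, n1 stuck-at-1, n2 stuck-at-1, n3 stuck-at-1}.
Test 2 (P=1, Q=1, R=0): fault-free n0=1, n1=1, n2=0, n3=0 → 0; observed 1. Eliminates n0 stuck-at-1, n1 stuck-at-1.
Test 3 (P=1, Q=0, R=1): fault-free n0=0, n1=0, n2=0, n3=0 → 0; observed 0. Eliminates n3 stuck-at-1.
Only n2 stuck-at-1 is consistent with every test.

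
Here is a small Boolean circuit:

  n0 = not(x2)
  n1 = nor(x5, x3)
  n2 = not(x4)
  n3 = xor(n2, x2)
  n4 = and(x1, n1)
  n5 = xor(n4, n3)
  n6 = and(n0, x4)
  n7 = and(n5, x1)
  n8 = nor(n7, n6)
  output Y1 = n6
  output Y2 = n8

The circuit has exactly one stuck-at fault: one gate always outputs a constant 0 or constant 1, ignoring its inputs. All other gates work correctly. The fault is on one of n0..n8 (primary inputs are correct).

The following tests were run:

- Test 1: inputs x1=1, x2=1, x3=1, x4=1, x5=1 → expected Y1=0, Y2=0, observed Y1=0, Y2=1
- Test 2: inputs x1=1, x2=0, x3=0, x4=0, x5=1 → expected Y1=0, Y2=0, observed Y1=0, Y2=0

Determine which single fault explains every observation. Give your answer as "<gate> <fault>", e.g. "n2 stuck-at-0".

n2 stuck-at-1

Fault-free values for test 1 (x1=1, x2=1, x3=1, x4=1, x5=1): n0=0, n1=0, n2=0, n3=1, n4=0, n5=1, n6=0, n7=1, n8=0, giving Y1=0, Y2=0. Observed Y1=0, Y2=1.
Test 1: faults giving observed Y1=0, Y2=1 are {n1 stuck-at-1, n2 stuck-at-1, n3 stuck-at-0, n4 stuck-at-1, n5 stuck-at-0, n7 stuck-at-0, n8 stuck-at-1}.
Test 2 (x1=1, x2=0, x3=0, x4=0, x5=1): fault-free n0=1, n1=0, n2=1, n3=1, n4=0, n5=1, n6=0, n7=1, n8=0 → Y1=0, Y2=0; observed Y1=0, Y2=0. Eliminates n1 stuck-at-1, n3 stuck-at-0, n4 stuck-at-1, n5 stuck-at-0, n7 stuck-at-0, n8 stuck-at-1.
Only n2 stuck-at-1 is consistent with every test.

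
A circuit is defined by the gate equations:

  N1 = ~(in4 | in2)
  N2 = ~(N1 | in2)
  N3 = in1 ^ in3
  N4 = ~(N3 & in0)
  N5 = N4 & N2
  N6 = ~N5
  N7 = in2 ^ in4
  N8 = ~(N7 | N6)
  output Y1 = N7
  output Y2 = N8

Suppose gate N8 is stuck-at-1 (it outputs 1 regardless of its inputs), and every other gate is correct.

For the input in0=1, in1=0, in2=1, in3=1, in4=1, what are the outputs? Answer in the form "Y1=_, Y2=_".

Y1=0, Y2=1

Propagate with N8 forced: N1=0, N2=0, N3=1, N4=0, N5=0, N6=1, N7=0, N8=1 [stuck-at-1].
So the outputs are Y1=0, Y2=1. (Without the fault they would be Y1=0, Y2=0.)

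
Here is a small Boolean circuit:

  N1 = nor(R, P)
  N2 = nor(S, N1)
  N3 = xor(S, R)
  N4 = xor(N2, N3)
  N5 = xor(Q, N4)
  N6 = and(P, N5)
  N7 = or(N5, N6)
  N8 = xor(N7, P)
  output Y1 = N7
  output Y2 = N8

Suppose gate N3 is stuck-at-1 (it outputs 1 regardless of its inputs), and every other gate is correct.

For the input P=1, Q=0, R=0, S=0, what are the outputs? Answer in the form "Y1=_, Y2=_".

Y1=0, Y2=1

Propagate with N3 forced: N1=0, N2=1, N3=1 [stuck-at-1], N4=0, N5=0, N6=0, N7=0, N8=1.
So the outputs are Y1=0, Y2=1. (Without the fault they would be Y1=1, Y2=0.)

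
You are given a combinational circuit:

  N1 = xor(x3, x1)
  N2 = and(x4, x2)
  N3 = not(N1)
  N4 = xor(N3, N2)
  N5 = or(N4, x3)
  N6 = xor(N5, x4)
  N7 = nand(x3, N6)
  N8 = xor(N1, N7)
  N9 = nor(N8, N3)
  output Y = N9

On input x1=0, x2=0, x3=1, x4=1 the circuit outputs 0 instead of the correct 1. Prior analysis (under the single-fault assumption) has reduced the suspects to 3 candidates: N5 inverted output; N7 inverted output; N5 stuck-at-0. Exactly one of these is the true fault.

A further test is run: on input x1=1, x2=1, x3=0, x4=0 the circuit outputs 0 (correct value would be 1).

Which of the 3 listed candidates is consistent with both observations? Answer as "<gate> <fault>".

Evaluate each candidate on input x1=1, x2=1, x3=0, x4=0:
  N5 inverted output: N1=1, N2=0, N3=0, N4=0, N5=1 [inverted output], N6=1, N7=1, N8=0, N9=1 → 1 — eliminated
  N7 inverted output: N1=1, N2=0, N3=0, N4=0, N5=0, N6=0, N7=0 [inverted output], N8=1, N9=0 → 0 — matches
  N5 stuck-at-0: N1=1, N2=0, N3=0, N4=0, N5=0 [stuck-at-0], N6=0, N7=1, N8=0, N9=1 → 1 — eliminated
Only N7 inverted output reproduces the observed 0.

N7 inverted output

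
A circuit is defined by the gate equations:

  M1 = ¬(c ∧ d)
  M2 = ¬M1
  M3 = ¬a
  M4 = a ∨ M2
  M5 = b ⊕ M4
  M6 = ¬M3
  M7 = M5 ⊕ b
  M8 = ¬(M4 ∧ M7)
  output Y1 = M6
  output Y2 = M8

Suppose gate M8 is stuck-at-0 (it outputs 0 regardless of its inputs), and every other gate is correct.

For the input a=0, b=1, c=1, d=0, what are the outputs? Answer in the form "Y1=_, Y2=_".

Propagate with M8 forced: M1=1, M2=0, M3=1, M4=0, M5=1, M6=0, M7=0, M8=0 [stuck-at-0].
So the outputs are Y1=0, Y2=0. (Without the fault they would be Y1=0, Y2=1.)

Y1=0, Y2=0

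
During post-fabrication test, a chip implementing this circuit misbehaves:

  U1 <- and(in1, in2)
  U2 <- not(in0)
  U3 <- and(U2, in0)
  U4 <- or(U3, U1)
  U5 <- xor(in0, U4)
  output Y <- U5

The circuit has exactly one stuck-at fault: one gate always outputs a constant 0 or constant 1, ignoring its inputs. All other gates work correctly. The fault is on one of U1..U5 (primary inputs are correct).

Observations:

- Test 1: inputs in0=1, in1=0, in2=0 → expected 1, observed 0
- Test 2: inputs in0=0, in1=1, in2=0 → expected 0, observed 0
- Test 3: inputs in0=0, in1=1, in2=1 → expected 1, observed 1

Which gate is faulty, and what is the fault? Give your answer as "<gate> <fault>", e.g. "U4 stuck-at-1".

U2 stuck-at-1

Fault-free values for test 1 (in0=1, in1=0, in2=0): U1=0, U2=0, U3=0, U4=0, U5=1, giving Y=1. Observed 0.
Test 1: faults giving observed 0 are {U1 stuck-at-1, U2 stuck-at-1, U3 stuck-at-1, U4 stuck-at-1, U5 stuck-at-0}.
Test 2 (in0=0, in1=1, in2=0): fault-free U1=0, U2=1, U3=0, U4=0, U5=0 → 0; observed 0. Eliminates U1 stuck-at-1, U3 stuck-at-1, U4 stuck-at-1.
Test 3 (in0=0, in1=1, in2=1): fault-free U1=1, U2=1, U3=0, U4=1, U5=1 → 1; observed 1. Eliminates U5 stuck-at-0.
Only U2 stuck-at-1 is consistent with every test.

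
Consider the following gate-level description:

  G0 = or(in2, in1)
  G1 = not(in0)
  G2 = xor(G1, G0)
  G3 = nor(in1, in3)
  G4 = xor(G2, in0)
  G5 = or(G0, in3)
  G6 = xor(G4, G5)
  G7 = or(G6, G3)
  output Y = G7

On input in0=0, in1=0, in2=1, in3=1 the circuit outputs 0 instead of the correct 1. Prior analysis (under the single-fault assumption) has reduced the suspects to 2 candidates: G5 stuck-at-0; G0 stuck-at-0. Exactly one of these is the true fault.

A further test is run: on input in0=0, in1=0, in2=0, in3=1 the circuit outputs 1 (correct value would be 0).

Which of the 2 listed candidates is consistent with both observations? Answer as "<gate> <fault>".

Evaluate each candidate on input in0=0, in1=0, in2=0, in3=1:
  G5 stuck-at-0: G0=0, G1=1, G2=1, G3=0, G4=1, G5=0 [stuck-at-0], G6=1, G7=1 → 1 — matches
  G0 stuck-at-0: G0=0 [stuck-at-0], G1=1, G2=1, G3=0, G4=1, G5=1, G6=0, G7=0 → 0 — eliminated
Only G5 stuck-at-0 reproduces the observed 1.

G5 stuck-at-0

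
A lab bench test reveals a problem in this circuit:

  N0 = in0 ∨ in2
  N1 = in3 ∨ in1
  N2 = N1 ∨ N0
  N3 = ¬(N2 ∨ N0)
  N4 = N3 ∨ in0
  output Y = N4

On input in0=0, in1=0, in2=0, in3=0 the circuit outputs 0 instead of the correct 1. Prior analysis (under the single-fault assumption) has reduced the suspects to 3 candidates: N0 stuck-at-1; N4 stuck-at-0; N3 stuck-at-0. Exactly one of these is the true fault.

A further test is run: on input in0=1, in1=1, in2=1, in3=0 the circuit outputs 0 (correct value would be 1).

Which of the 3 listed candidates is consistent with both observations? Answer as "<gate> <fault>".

N4 stuck-at-0

Evaluate each candidate on input in0=1, in1=1, in2=1, in3=0:
  N0 stuck-at-1: N0=1 [stuck-at-1], N1=1, N2=1, N3=0, N4=1 → 1 — eliminated
  N4 stuck-at-0: N0=1, N1=1, N2=1, N3=0, N4=0 [stuck-at-0] → 0 — matches
  N3 stuck-at-0: N0=1, N1=1, N2=1, N3=0 [stuck-at-0], N4=1 → 1 — eliminated
Only N4 stuck-at-0 reproduces the observed 0.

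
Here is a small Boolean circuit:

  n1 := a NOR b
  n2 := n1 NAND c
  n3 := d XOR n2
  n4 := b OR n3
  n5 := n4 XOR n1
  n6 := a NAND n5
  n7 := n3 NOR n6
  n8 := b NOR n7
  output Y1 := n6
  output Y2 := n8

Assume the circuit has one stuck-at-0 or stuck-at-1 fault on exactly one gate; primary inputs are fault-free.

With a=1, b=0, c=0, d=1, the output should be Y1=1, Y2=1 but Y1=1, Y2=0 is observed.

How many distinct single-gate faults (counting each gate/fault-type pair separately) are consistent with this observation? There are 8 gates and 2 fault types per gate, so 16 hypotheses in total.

Fault-free: n1=0, n2=1, n3=0, n4=0, n5=0, n6=1, n7=0, n8=1 → Y1=1, Y2=1. Observed Y1=1, Y2=0.
  n1: none of the 2 fault types match ✗
  n2: none of the 2 fault types match ✗
  n3: none of the 2 fault types match ✗
  n4: none of the 2 fault types match ✗
  n5: none of the 2 fault types match ✗
  n6: none of the 2 fault types match ✗
  n7: stuck-at-1 ✓; others ✗
  n8: stuck-at-0 ✓; others ✗
Consistent faults: {n7 stuck-at-1, n8 stuck-at-0} — 2 in all.

2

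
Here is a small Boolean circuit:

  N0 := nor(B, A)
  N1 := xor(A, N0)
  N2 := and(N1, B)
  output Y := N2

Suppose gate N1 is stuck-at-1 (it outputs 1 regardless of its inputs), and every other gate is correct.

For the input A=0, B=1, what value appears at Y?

Propagate with N1 forced: N0=0, N1=1 [stuck-at-1], N2=1.
So Y = 1. (Without the fault it would be 0.)

1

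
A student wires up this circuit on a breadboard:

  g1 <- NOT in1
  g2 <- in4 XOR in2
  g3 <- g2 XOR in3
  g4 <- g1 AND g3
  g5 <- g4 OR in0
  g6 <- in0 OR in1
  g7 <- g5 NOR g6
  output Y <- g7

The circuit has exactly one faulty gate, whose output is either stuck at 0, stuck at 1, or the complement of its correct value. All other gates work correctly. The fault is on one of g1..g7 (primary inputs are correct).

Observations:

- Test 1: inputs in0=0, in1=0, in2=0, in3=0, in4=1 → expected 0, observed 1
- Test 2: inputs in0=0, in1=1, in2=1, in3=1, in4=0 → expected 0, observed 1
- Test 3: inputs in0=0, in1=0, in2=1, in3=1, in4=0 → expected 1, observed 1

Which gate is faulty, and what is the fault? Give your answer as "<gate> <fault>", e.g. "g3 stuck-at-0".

Fault-free values for test 1 (in0=0, in1=0, in2=0, in3=0, in4=1): g1=1, g2=1, g3=1, g4=1, g5=1, g6=0, g7=0, giving Y=0. Observed 1.
Test 1: faults giving observed 1 are {g1 stuck-at-0, g1 inverted output, g2 stuck-at-0, g2 inverted output, g3 stuck-at-0, g3 inverted output, g4 stuck-at-0, g4 inverted output, g5 stuck-at-0, g5 inverted output, g7 stuck-at-1, g7 inverted output}.
Test 2 (in0=0, in1=1, in2=1, in3=1, in4=0): fault-free g1=0, g2=1, g3=0, g4=0, g5=0, g6=1, g7=0 → 0; observed 1. Eliminates g1 stuck-at-0, g1 inverted output, g2 stuck-at-0, g2 inverted output, g3 stuck-at-0, g3 inverted output, g4 stuck-at-0, g4 inverted output, g5 stuck-at-0, g5 inverted output.
Test 3 (in0=0, in1=0, in2=1, in3=1, in4=0): fault-free g1=1, g2=1, g3=0, g4=0, g5=0, g6=0, g7=1 → 1; observed 1. Eliminates g7 inverted output.
Only g7 stuck-at-1 is consistent with every test.

g7 stuck-at-1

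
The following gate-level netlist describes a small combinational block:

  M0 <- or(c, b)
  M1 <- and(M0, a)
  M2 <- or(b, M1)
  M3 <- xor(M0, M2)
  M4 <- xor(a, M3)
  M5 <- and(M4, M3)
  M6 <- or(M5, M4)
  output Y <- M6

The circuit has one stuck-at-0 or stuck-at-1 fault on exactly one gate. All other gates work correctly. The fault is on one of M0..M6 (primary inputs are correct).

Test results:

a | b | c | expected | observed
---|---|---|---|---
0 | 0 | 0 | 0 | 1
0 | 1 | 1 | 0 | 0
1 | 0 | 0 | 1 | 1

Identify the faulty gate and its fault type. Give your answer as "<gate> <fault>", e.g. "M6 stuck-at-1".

M0 stuck-at-1

Fault-free values for test 1 (a=0, b=0, c=0): M0=0, M1=0, M2=0, M3=0, M4=0, M5=0, M6=0, giving Y=0. Observed 1.
Test 1: faults giving observed 1 are {M0 stuck-at-1, M1 stuck-at-1, M2 stuck-at-1, M3 stuck-at-1, M4 stuck-at-1, M5 stuck-at-1, M6 stuck-at-1}.
Test 2 (a=0, b=1, c=1): fault-free M0=1, M1=0, M2=1, M3=0, M4=0, M5=0, M6=0 → 0; observed 0. Eliminates M3 stuck-at-1, M4 stuck-at-1, M5 stuck-at-1, M6 stuck-at-1.
Test 3 (a=1, b=0, c=0): fault-free M0=0, M1=0, M2=0, M3=0, M4=1, M5=0, M6=1 → 1; observed 1. Eliminates M1 stuck-at-1, M2 stuck-at-1.
Only M0 stuck-at-1 is consistent with every test.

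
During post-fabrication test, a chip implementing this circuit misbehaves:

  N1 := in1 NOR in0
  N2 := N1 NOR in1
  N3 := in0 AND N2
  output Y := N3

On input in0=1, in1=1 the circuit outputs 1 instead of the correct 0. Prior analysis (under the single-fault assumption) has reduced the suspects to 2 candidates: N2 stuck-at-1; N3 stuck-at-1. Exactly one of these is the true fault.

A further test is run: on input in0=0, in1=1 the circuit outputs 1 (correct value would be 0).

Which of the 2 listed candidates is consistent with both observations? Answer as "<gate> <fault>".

N3 stuck-at-1

Evaluate each candidate on input in0=0, in1=1:
  N2 stuck-at-1: N1=0, N2=1 [stuck-at-1], N3=0 → 0 — eliminated
  N3 stuck-at-1: N1=0, N2=0, N3=1 [stuck-at-1] → 1 — matches
Only N3 stuck-at-1 reproduces the observed 1.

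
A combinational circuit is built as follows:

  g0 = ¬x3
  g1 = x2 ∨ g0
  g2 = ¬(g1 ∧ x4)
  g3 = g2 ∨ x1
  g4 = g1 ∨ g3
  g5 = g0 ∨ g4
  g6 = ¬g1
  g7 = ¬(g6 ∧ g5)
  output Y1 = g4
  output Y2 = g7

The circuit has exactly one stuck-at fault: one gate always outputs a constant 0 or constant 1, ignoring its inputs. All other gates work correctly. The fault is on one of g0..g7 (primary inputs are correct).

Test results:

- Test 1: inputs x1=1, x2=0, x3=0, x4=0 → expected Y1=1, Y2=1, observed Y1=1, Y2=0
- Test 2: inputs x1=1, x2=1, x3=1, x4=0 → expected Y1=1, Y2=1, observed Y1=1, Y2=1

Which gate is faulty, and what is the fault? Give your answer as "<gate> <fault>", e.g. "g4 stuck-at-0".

Fault-free values for test 1 (x1=1, x2=0, x3=0, x4=0): g0=1, g1=1, g2=1, g3=1, g4=1, g5=1, g6=0, g7=1, giving Y1=1, Y2=1. Observed Y1=1, Y2=0.
Test 1: faults giving observed Y1=1, Y2=0 are {g0 stuck-at-0, g1 stuck-at-0, g6 stuck-at-1, g7 stuck-at-0}.
Test 2 (x1=1, x2=1, x3=1, x4=0): fault-free g0=0, g1=1, g2=1, g3=1, g4=1, g5=1, g6=0, g7=1 → Y1=1, Y2=1; observed Y1=1, Y2=1. Eliminates g1 stuck-at-0, g6 stuck-at-1, g7 stuck-at-0.
Only g0 stuck-at-0 is consistent with every test.

g0 stuck-at-0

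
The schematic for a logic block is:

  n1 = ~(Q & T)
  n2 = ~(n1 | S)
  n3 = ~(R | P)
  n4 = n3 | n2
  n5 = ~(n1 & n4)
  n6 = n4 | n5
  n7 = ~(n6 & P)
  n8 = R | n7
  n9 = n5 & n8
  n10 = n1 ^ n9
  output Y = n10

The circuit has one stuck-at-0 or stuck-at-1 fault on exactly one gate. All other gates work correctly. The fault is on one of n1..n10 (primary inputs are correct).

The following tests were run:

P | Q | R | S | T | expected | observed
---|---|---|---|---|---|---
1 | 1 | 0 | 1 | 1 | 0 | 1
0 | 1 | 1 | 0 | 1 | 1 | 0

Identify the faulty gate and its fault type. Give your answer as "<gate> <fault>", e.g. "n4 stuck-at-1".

Fault-free values for test 1 (P=1, Q=1, R=0, S=1, T=1): n1=0, n2=0, n3=0, n4=0, n5=1, n6=1, n7=0, n8=0, n9=0, n10=0, giving Y=0. Observed 1.
Test 1: faults giving observed 1 are {n1 stuck-at-1, n6 stuck-at-0, n7 stuck-at-1, n8 stuck-at-1, n9 stuck-at-1, n10 stuck-at-1}.
Test 2 (P=0, Q=1, R=1, S=0, T=1): fault-free n1=0, n2=1, n3=0, n4=1, n5=1, n6=1, n7=1, n8=1, n9=1, n10=1 → 1; observed 0. Eliminates n6 stuck-at-0, n7 stuck-at-1, n8 stuck-at-1, n9 stuck-at-1, n10 stuck-at-1.
Only n1 stuck-at-1 is consistent with every test.

n1 stuck-at-1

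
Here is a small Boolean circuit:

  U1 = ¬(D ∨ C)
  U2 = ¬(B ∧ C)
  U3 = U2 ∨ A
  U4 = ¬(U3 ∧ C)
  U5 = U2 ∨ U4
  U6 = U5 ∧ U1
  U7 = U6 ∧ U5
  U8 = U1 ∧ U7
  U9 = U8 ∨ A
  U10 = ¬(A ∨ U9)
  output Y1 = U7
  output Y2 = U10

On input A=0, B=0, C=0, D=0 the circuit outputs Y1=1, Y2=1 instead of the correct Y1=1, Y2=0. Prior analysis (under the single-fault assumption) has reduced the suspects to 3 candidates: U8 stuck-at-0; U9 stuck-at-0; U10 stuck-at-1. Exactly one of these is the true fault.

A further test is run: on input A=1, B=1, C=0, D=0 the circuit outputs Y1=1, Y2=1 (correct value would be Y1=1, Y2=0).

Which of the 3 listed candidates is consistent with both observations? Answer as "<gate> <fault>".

U10 stuck-at-1

Evaluate each candidate on input A=1, B=1, C=0, D=0:
  U8 stuck-at-0: U1=1, U2=1, U3=1, U4=1, U5=1, U6=1, U7=1, U8=0 [stuck-at-0], U9=1, U10=0 → Y1=1, Y2=0 — eliminated
  U9 stuck-at-0: U1=1, U2=1, U3=1, U4=1, U5=1, U6=1, U7=1, U8=1, U9=0 [stuck-at-0], U10=0 → Y1=1, Y2=0 — eliminated
  U10 stuck-at-1: U1=1, U2=1, U3=1, U4=1, U5=1, U6=1, U7=1, U8=1, U9=1, U10=1 [stuck-at-1] → Y1=1, Y2=1 — matches
Only U10 stuck-at-1 reproduces the observed Y1=1, Y2=1.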